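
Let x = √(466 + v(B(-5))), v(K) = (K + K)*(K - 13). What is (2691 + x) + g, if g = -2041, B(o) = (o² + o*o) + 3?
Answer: 650 + √4706 ≈ 718.60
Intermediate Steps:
B(o) = 3 + 2*o² (B(o) = (o² + o²) + 3 = 2*o² + 3 = 3 + 2*o²)
v(K) = 2*K*(-13 + K) (v(K) = (2*K)*(-13 + K) = 2*K*(-13 + K))
x = √4706 (x = √(466 + 2*(3 + 2*(-5)²)*(-13 + (3 + 2*(-5)²))) = √(466 + 2*(3 + 2*25)*(-13 + (3 + 2*25))) = √(466 + 2*(3 + 50)*(-13 + (3 + 50))) = √(466 + 2*53*(-13 + 53)) = √(466 + 2*53*40) = √(466 + 4240) = √4706 ≈ 68.600)
(2691 + x) + g = (2691 + √4706) - 2041 = 650 + √4706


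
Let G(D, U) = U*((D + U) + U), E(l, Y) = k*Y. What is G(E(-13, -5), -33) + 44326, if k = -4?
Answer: 45844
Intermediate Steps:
E(l, Y) = -4*Y
G(D, U) = U*(D + 2*U)
G(E(-13, -5), -33) + 44326 = -33*(-4*(-5) + 2*(-33)) + 44326 = -33*(20 - 66) + 44326 = -33*(-46) + 44326 = 1518 + 44326 = 45844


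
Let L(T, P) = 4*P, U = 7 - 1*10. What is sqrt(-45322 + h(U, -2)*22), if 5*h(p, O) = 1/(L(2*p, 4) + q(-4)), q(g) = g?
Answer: I*sqrt(40789470)/30 ≈ 212.89*I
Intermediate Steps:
U = -3 (U = 7 - 10 = -3)
h(p, O) = 1/60 (h(p, O) = 1/(5*(4*4 - 4)) = 1/(5*(16 - 4)) = (1/5)/12 = (1/5)*(1/12) = 1/60)
sqrt(-45322 + h(U, -2)*22) = sqrt(-45322 + (1/60)*22) = sqrt(-45322 + 11/30) = sqrt(-1359649/30) = I*sqrt(40789470)/30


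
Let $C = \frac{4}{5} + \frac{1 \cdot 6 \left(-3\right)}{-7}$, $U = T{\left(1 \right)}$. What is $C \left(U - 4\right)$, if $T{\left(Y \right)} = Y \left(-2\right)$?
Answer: $- \frac{708}{35} \approx -20.229$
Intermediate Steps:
$T{\left(Y \right)} = - 2 Y$
$U = -2$ ($U = \left(-2\right) 1 = -2$)
$C = \frac{118}{35}$ ($C = 4 \cdot \frac{1}{5} + 6 \left(-3\right) \left(- \frac{1}{7}\right) = \frac{4}{5} - - \frac{18}{7} = \frac{4}{5} + \frac{18}{7} = \frac{118}{35} \approx 3.3714$)
$C \left(U - 4\right) = \frac{118 \left(-2 - 4\right)}{35} = \frac{118}{35} \left(-6\right) = - \frac{708}{35}$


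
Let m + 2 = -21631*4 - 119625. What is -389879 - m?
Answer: -183728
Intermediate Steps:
m = -206151 (m = -2 + (-21631*4 - 119625) = -2 + (-86524 - 119625) = -2 - 206149 = -206151)
-389879 - m = -389879 - 1*(-206151) = -389879 + 206151 = -183728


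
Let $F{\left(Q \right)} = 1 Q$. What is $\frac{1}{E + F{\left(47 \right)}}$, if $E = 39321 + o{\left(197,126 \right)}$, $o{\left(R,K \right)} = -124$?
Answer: $\frac{1}{39244} \approx 2.5482 \cdot 10^{-5}$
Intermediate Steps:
$E = 39197$ ($E = 39321 - 124 = 39197$)
$F{\left(Q \right)} = Q$
$\frac{1}{E + F{\left(47 \right)}} = \frac{1}{39197 + 47} = \frac{1}{39244}$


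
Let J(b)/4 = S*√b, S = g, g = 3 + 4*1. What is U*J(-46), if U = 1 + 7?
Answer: 224*I*√46 ≈ 1519.2*I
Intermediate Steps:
g = 7 (g = 3 + 4 = 7)
S = 7
U = 8
J(b) = 28*√b (J(b) = 4*(7*√b) = 28*√b)
U*J(-46) = 8*(28*√(-46)) = 8*(28*(I*√46)) = 8*(28*I*√46) = 224*I*√46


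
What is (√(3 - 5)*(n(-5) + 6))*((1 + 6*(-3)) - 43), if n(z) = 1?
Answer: -420*I*√2 ≈ -593.97*I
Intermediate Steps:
(√(3 - 5)*(n(-5) + 6))*((1 + 6*(-3)) - 43) = (√(3 - 5)*(1 + 6))*((1 + 6*(-3)) - 43) = (√(-2)*7)*((1 - 18) - 43) = ((I*√2)*7)*(-17 - 43) = (7*I*√2)*(-60) = -420*I*√2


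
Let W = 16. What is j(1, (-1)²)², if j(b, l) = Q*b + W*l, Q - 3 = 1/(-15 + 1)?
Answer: 70225/196 ≈ 358.29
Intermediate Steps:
Q = 41/14 (Q = 3 + 1/(-15 + 1) = 3 + 1/(-14) = 3 - 1/14 = 41/14 ≈ 2.9286)
j(b, l) = 16*l + 41*b/14 (j(b, l) = 41*b/14 + 16*l = 16*l + 41*b/14)
j(1, (-1)²)² = (16*(-1)² + (41/14)*1)² = (16*1 + 41/14)² = (16 + 41/14)² = (265/14)² = 70225/196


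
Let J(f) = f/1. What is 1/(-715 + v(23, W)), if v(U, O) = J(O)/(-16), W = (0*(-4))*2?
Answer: -1/715 ≈ -0.0013986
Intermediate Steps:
J(f) = f (J(f) = f*1 = f)
W = 0 (W = 0*2 = 0)
v(U, O) = -O/16 (v(U, O) = O/(-16) = O*(-1/16) = -O/16)
1/(-715 + v(23, W)) = 1/(-715 - 1/16*0) = 1/(-715 + 0) = 1/(-715) = -1/715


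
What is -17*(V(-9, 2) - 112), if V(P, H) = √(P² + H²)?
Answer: 1904 - 17*√85 ≈ 1747.3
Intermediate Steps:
V(P, H) = √(H² + P²)
-17*(V(-9, 2) - 112) = -17*(√(2² + (-9)²) - 112) = -17*(√(4 + 81) - 112) = -17*(√85 - 112) = -17*(-112 + √85) = 1904 - 17*√85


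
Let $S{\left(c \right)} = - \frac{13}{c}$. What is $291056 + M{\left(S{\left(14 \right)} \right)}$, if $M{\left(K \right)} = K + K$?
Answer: $\frac{2037379}{7} \approx 2.9105 \cdot 10^{5}$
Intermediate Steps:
$M{\left(K \right)} = 2 K$
$291056 + M{\left(S{\left(14 \right)} \right)} = 291056 + 2 \left(- \frac{13}{14}\right) = 291056 - \frac{13}{7} = \frac{2037379}{7}$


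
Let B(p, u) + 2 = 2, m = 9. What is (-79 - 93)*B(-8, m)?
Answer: 0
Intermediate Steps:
B(p, u) = 0 (B(p, u) = -2 + 2 = 0)
(-79 - 93)*B(-8, m) = (-79 - 93)*0 = -172*0 = 0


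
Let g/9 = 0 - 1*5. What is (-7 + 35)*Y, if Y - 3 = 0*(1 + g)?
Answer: 84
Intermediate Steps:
g = -45 (g = 9*(0 - 1*5) = 9*(0 - 5) = 9*(-5) = -45)
Y = 3 (Y = 3 + 0*(1 - 45) = 3 + 0*(-44) = 3 + 0 = 3)
(-7 + 35)*Y = (-7 + 35)*3 = 28*3 = 84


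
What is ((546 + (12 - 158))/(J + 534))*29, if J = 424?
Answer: 5800/479 ≈ 12.109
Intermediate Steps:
((546 + (12 - 158))/(J + 534))*29 = ((546 + (12 - 158))/(424 + 534))*29 = ((546 - 146)/958)*29 = (400*(1/958))*29 = (200/479)*29 = 5800/479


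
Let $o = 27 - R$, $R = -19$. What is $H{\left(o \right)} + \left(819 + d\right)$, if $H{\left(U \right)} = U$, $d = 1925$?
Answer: $2790$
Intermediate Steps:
$o = 46$ ($o = 27 - -19 = 27 + 19 = 46$)
$H{\left(o \right)} + \left(819 + d\right) = 46 + \left(819 + 1925\right) = 46 + 2744 = 2790$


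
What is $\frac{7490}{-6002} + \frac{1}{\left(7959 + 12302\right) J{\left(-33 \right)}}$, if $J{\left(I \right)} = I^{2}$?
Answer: $- \frac{82630534604}{66214751229} \approx -1.2479$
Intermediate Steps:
$\frac{7490}{-6002} + \frac{1}{\left(7959 + 12302\right) J{\left(-33 \right)}} = \frac{7490}{-6002} + \frac{1}{\left(7959 + 12302\right) \left(-33\right)^{2}} = 7490 \left(- \frac{1}{6002}\right) + \frac{1}{20261 \cdot 1089} = - \frac{3745}{3001} + \frac{1}{20261} \cdot \frac{1}{1089} = - \frac{3745}{3001} + \frac{1}{22064229} = - \frac{82630534604}{66214751229}$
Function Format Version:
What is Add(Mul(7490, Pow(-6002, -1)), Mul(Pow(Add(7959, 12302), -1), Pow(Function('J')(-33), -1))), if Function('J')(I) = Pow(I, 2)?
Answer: Rational(-82630534604, 66214751229) ≈ -1.2479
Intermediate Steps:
Add(Mul(7490, Pow(-6002, -1)), Mul(Pow(Add(7959, 12302), -1), Pow(Function('J')(-33), -1))) = Add(Mul(7490, Pow(-6002, -1)), Mul(Pow(Add(7959, 12302), -1), Pow(Pow(-33, 2), -1))) = Add(Mul(7490, Rational(-1, 6002)), Mul(Pow(20261, -1), Pow(1089, -1))) = Add(Rational(-3745, 3001), Mul(Rational(1, 20261), Rational(1, 1089))) = Add(Rational(-3745, 3001), Rational(1, 22064229)) = Rational(-82630534604, 66214751229)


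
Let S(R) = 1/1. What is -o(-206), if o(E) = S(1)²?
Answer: -1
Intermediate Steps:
S(R) = 1
o(E) = 1 (o(E) = 1² = 1)
-o(-206) = -1*1 = -1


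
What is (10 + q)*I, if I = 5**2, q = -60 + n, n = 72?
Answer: 550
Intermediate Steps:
q = 12 (q = -60 + 72 = 12)
I = 25
(10 + q)*I = (10 + 12)*25 = 22*25 = 550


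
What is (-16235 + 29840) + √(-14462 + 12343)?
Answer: 13605 + I*√2119 ≈ 13605.0 + 46.033*I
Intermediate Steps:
(-16235 + 29840) + √(-14462 + 12343) = 13605 + √(-2119) = 13605 + I*√2119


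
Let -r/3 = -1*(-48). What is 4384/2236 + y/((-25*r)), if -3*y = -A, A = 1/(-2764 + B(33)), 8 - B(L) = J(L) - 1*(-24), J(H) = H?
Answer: 33296917841/16982643600 ≈ 1.9606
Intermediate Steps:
r = -144 (r = -(-3)*(-48) = -3*48 = -144)
B(L) = -16 - L (B(L) = 8 - (L - 1*(-24)) = 8 - (L + 24) = 8 - (24 + L) = 8 + (-24 - L) = -16 - L)
A = -1/2813 (A = 1/(-2764 + (-16 - 1*33)) = 1/(-2764 + (-16 - 33)) = 1/(-2764 - 49) = 1/(-2813) = -1/2813 ≈ -0.00035549)
y = -1/8439 (y = -(-1)*(-1)/(3*2813) = -1/3*1/2813 = -1/8439 ≈ -0.00011850)
4384/2236 + y/((-25*r)) = 4384/2236 - 1/(8439*((-25*(-144)))) = 4384*(1/2236) - 1/8439/3600 = 1096/559 - 1/8439*1/3600 = 1096/559 - 1/30380400 = 33296917841/16982643600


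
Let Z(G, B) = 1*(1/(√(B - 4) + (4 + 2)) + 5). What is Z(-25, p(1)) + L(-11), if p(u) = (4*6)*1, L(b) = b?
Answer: -45/8 - √5/8 ≈ -5.9045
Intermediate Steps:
p(u) = 24 (p(u) = 24*1 = 24)
Z(G, B) = 5 + 1/(6 + √(-4 + B)) (Z(G, B) = 1*(1/(√(-4 + B) + 6) + 5) = 1*(1/(6 + √(-4 + B)) + 5) = 1*(5 + 1/(6 + √(-4 + B))) = 5 + 1/(6 + √(-4 + B)))
Z(-25, p(1)) + L(-11) = (31 + 5*√(-4 + 24))/(6 + √(-4 + 24)) - 11 = (31 + 5*√20)/(6 + √20) - 11 = (31 + 5*(2*√5))/(6 + 2*√5) - 11 = (31 + 10*√5)/(6 + 2*√5) - 11 = -11 + (31 + 10*√5)/(6 + 2*√5)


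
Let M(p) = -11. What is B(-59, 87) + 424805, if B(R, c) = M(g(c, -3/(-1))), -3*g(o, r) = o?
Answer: 424794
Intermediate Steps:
g(o, r) = -o/3
B(R, c) = -11
B(-59, 87) + 424805 = -11 + 424805 = 424794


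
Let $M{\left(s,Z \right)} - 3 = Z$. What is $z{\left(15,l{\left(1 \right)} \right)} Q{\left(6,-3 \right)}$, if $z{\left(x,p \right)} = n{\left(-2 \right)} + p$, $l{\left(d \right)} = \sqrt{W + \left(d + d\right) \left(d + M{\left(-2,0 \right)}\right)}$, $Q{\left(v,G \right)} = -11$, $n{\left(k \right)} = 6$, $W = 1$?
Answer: $-99$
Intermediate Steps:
$M{\left(s,Z \right)} = 3 + Z$
$l{\left(d \right)} = \sqrt{1 + 2 d \left(3 + d\right)}$ ($l{\left(d \right)} = \sqrt{1 + \left(d + d\right) \left(d + \left(3 + 0\right)\right)} = \sqrt{1 + 2 d \left(d + 3\right)} = \sqrt{1 + 2 d \left(3 + d\right)}$)
$z{\left(x,p \right)} = 6 + p$
$z{\left(15,l{\left(1 \right)} \right)} Q{\left(6,-3 \right)} = \left(6 + \sqrt{1 + 2 \cdot 1^{2} + 6 \cdot 1}\right) \left(-11\right) = \left(6 + \sqrt{1 + 2 \cdot 1 + 6}\right) \left(-11\right) = \left(6 + \sqrt{1 + 2 + 6}\right) \left(-11\right) = \left(6 + \sqrt{9}\right) \left(-11\right) = \left(6 + 3\right) \left(-11\right) = 9 \left(-11\right) = -99$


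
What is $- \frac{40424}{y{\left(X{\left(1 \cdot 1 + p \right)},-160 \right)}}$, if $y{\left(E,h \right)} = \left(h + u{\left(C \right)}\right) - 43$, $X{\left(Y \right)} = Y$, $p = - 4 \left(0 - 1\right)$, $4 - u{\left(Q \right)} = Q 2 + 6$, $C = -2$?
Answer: $\frac{40424}{201} \approx 201.11$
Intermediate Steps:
$u{\left(Q \right)} = -2 - 2 Q$ ($u{\left(Q \right)} = 4 - \left(Q 2 + 6\right) = 4 - \left(2 Q + 6\right) = 4 - \left(6 + 2 Q\right) = -2 - 2 Q$)
$p = 4$ ($p = - 4 \left(0 - 1\right) = \left(-4\right) \left(-1\right) = 4$)
$y{\left(E,h \right)} = -41 + h$ ($y{\left(E,h \right)} = \left(h - -2\right) - 43 = \left(h + \left(-2 + 4\right)\right) - 43 = \left(h + 2\right) - 43 = \left(2 + h\right) - 43 = -41 + h$)
$- \frac{40424}{y{\left(X{\left(1 \cdot 1 + p \right)},-160 \right)}} = - \frac{40424}{-41 - 160} = - \frac{40424}{-201} = \left(-40424\right) \left(- \frac{1}{201}\right) = \frac{40424}{201}$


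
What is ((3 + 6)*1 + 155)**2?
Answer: 26896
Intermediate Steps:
((3 + 6)*1 + 155)**2 = (9*1 + 155)**2 = (9 + 155)**2 = 164**2 = 26896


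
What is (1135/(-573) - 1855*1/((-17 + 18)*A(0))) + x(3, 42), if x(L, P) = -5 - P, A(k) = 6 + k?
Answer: -410437/1146 ≈ -358.15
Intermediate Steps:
(1135/(-573) - 1855*1/((-17 + 18)*A(0))) + x(3, 42) = (1135/(-573) - 1855*1/((-17 + 18)*(6 + 0))) + (-5 - 1*42) = (1135*(-1/573) - 1855/(6*1)) + (-5 - 42) = (-1135/573 - 1855/6) - 47 = -356575/1146 - 47 = -410437/1146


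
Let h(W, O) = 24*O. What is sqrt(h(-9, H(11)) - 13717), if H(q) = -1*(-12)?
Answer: I*sqrt(13429) ≈ 115.88*I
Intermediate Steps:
H(q) = 12
sqrt(h(-9, H(11)) - 13717) = sqrt(24*12 - 13717) = sqrt(288 - 13717) = sqrt(-13429) = I*sqrt(13429)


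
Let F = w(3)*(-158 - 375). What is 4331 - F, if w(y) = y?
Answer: 5930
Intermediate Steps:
F = -1599 (F = 3*(-158 - 375) = 3*(-533) = -1599)
4331 - F = 4331 - 1*(-1599) = 4331 + 1599 = 5930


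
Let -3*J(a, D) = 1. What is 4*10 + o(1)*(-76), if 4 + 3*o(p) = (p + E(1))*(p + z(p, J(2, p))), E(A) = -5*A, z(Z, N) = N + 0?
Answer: 1880/9 ≈ 208.89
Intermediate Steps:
J(a, D) = -1/3 (J(a, D) = -1/3*1 = -1/3)
z(Z, N) = N
o(p) = -4/3 + (-5 + p)*(-1/3 + p)/3 (o(p) = -4/3 + ((p - 5*1)*(p - 1/3))/3 = -4/3 + ((p - 5)*(-1/3 + p))/3 = -4/3 + ((-5 + p)*(-1/3 + p))/3 = -4/3 + (-5 + p)*(-1/3 + p)/3)
4*10 + o(1)*(-76) = 4*10 + (-7/9 - 16/9*1 + (1/3)*1**2)*(-76) = 40 + (-7/9 - 16/9 + (1/3)*1)*(-76) = 40 + (-7/9 - 16/9 + 1/3)*(-76) = 40 - 20/9*(-76) = 40 + 1520/9 = 1880/9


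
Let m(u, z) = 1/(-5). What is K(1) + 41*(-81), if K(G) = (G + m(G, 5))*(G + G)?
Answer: -16597/5 ≈ -3319.4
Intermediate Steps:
m(u, z) = -⅕
K(G) = 2*G*(-⅕ + G) (K(G) = (G - ⅕)*(G + G) = (-⅕ + G)*(2*G) = 2*G*(-⅕ + G))
K(1) + 41*(-81) = (⅖)*1*(-1 + 5*1) + 41*(-81) = (⅖)*1*(-1 + 5) - 3321 = (⅖)*1*4 - 3321 = 8/5 - 3321 = -16597/5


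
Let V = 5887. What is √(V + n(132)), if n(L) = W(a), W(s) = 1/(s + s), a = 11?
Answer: √2849330/22 ≈ 76.727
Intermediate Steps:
W(s) = 1/(2*s)
n(L) = 1/22 (n(L) = (½)/11 = (½)*(1/11) = 1/22)
√(V + n(132)) = √(5887 + 1/22) = √(129515/22) = √2849330/22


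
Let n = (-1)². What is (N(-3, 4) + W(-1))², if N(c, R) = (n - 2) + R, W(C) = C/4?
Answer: 121/16 ≈ 7.5625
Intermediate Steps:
n = 1
W(C) = C/4 (W(C) = C*(¼) = C/4)
N(c, R) = -1 + R (N(c, R) = (1 - 2) + R = -1 + R)
(N(-3, 4) + W(-1))² = ((-1 + 4) + (¼)*(-1))² = (3 - ¼)² = (11/4)² = 121/16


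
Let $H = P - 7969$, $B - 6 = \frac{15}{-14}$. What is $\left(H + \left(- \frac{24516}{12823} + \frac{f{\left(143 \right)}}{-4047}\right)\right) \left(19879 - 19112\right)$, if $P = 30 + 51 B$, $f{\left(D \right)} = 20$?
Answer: $- \frac{4284969332115485}{726525534} \approx -5.8979 \cdot 10^{6}$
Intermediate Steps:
$B = \frac{69}{14}$ ($B = 6 + \frac{15}{-14} = 6 + 15 \left(- \frac{1}{14}\right) = 6 - \frac{15}{14} = \frac{69}{14} \approx 4.9286$)
$P = \frac{3939}{14}$ ($P = 30 + 51 \cdot \frac{69}{14} = 30 + \frac{3519}{14} = \frac{3939}{14} \approx 281.36$)
$H = - \frac{107627}{14}$ ($H = \frac{3939}{14} - 7969 = - \frac{107627}{14} \approx -7687.6$)
$\left(H + \left(- \frac{24516}{12823} + \frac{f{\left(143 \right)}}{-4047}\right)\right) \left(19879 - 19112\right) = \left(- \frac{107627}{14} + \left(- \frac{24516}{12823} + \frac{20}{-4047}\right)\right) \left(19879 - 19112\right) = \left(- \frac{107627}{14} + \left(\left(-24516\right) \frac{1}{12823} + 20 \left(- \frac{1}{4047}\right)\right)\right) 767 = \left(- \frac{107627}{14} - \frac{99472712}{51894681}\right) 767 = \left(- \frac{5586661449955}{726525534}\right) 767 = - \frac{4284969332115485}{726525534}$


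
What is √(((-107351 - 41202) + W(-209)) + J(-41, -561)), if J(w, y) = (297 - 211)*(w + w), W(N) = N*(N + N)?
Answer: I*√68243 ≈ 261.23*I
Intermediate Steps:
W(N) = 2*N² (W(N) = N*(2*N) = 2*N²)
J(w, y) = 172*w (J(w, y) = 86*(2*w) = 172*w)
√(((-107351 - 41202) + W(-209)) + J(-41, -561)) = √(((-107351 - 41202) + 2*(-209)²) + 172*(-41)) = √((-148553 + 2*43681) - 7052) = √((-148553 + 87362) - 7052) = √(-61191 - 7052) = √(-68243) = I*√68243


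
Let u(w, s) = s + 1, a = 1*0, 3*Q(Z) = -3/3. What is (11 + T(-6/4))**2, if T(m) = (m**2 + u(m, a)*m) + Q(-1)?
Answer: 18769/144 ≈ 130.34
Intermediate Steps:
Q(Z) = -1/3 (Q(Z) = (-3/3)/3 = (-3*1/3)/3 = (1/3)*(-1) = -1/3)
a = 0
u(w, s) = 1 + s
T(m) = -1/3 + m + m**2 (T(m) = (m**2 + (1 + 0)*m) - 1/3 = (m**2 + 1*m) - 1/3 = (m**2 + m) - 1/3 = (m + m**2) - 1/3 = -1/3 + m + m**2)
(11 + T(-6/4))**2 = (11 + (-1/3 - 6/4 + (-6/4)**2))**2 = (11 + (-1/3 - 6*1/4 + (-6*1/4)**2))**2 = (11 + (-1/3 - 3/2 + (-3/2)**2))**2 = (11 + (-1/3 - 3/2 + 9/4))**2 = (11 + 5/12)**2 = (137/12)**2 = 18769/144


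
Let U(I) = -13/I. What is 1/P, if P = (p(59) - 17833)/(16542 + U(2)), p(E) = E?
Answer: -33071/35548 ≈ -0.93032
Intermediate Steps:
P = -35548/33071 (P = (59 - 17833)/(16542 - 13/2) = -17774/(16542 - 13*½) = -17774/(16542 - 13/2) = -17774/33071/2 = -17774*2/33071 = -35548/33071 ≈ -1.0749)
1/P = 1/(-35548/33071) = -33071/35548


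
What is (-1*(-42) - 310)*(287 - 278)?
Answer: -2412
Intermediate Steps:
(-1*(-42) - 310)*(287 - 278) = (42 - 310)*9 = -268*9 = -2412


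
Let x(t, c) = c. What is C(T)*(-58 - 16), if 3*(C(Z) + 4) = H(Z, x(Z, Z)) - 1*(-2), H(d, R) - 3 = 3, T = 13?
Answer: 296/3 ≈ 98.667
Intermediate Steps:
H(d, R) = 6 (H(d, R) = 3 + 3 = 6)
C(Z) = -4/3 (C(Z) = -4 + (6 - 1*(-2))/3 = -4 + (6 + 2)/3 = -4 + (⅓)*8 = -4 + 8/3 = -4/3)
C(T)*(-58 - 16) = -4*(-58 - 16)/3 = -4/3*(-74) = 296/3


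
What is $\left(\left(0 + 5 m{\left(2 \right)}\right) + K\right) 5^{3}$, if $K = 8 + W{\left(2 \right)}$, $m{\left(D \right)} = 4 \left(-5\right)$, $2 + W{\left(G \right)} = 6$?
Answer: $-11000$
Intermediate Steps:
$W{\left(G \right)} = 4$ ($W{\left(G \right)} = -2 + 6 = 4$)
$m{\left(D \right)} = -20$
$K = 12$ ($K = 8 + 4 = 12$)
$\left(\left(0 + 5 m{\left(2 \right)}\right) + K\right) 5^{3} = \left(\left(0 + 5 \left(-20\right)\right) + 12\right) 5^{3} = \left(\left(0 - 100\right) + 12\right) 125 = \left(-100 + 12\right) 125 = \left(-88\right) 125 = -11000$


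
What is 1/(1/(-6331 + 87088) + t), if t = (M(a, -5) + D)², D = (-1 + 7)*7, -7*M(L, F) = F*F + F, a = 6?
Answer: 3957093/6062912581 ≈ 0.00065267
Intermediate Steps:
M(L, F) = -F/7 - F²/7 (M(L, F) = -(F*F + F)/7 = -(F² + F)/7 = -(F + F²)/7 = -F/7 - F²/7)
D = 42 (D = 6*7 = 42)
t = 75076/49 (t = (-⅐*(-5)*(1 - 5) + 42)² = (-⅐*(-5)*(-4) + 42)² = (-20/7 + 42)² = (274/7)² = 75076/49 ≈ 1532.2)
1/(1/(-6331 + 87088) + t) = 1/(1/(-6331 + 87088) + 75076/49) = 1/(1/80757 + 75076/49) = 1/(6062912581/3957093) = 3957093/6062912581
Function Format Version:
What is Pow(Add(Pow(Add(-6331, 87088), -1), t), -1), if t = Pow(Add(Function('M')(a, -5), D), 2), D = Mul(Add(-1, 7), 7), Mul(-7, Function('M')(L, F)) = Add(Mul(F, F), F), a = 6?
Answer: Rational(3957093, 6062912581) ≈ 0.00065267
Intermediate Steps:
Function('M')(L, F) = Add(Mul(Rational(-1, 7), F), Mul(Rational(-1, 7), Pow(F, 2))) (Function('M')(L, F) = Mul(Rational(-1, 7), Add(Mul(F, F), F)) = Mul(Rational(-1, 7), Add(Pow(F, 2), F)) = Mul(Rational(-1, 7), Add(F, Pow(F, 2))) = Add(Mul(Rational(-1, 7), F), Mul(Rational(-1, 7), Pow(F, 2))))
D = 42 (D = Mul(6, 7) = 42)
t = Rational(75076, 49) (t = Pow(Add(Mul(Rational(-1, 7), -5, Add(1, -5)), 42), 2) = Pow(Add(Mul(Rational(-1, 7), -5, -4), 42), 2) = Pow(Add(Rational(-20, 7), 42), 2) = Pow(Rational(274, 7), 2) = Rational(75076, 49) ≈ 1532.2)
Pow(Add(Pow(Add(-6331, 87088), -1), t), -1) = Pow(Add(Pow(Add(-6331, 87088), -1), Rational(75076, 49)), -1) = Pow(Add(Pow(80757, -1), Rational(75076, 49)), -1) = Pow(Add(Rational(1, 80757), Rational(75076, 49)), -1) = Pow(Rational(6062912581, 3957093), -1) = Rational(3957093, 6062912581)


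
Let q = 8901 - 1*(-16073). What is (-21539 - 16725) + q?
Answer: -13290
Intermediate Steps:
q = 24974 (q = 8901 + 16073 = 24974)
(-21539 - 16725) + q = (-21539 - 16725) + 24974 = -38264 + 24974 = -13290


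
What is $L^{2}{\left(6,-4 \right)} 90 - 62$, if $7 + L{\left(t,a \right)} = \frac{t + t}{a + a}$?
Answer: $\frac{12881}{2} \approx 6440.5$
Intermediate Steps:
$L{\left(t,a \right)} = -7 + \frac{t}{a}$ ($L{\left(t,a \right)} = -7 + \frac{t + t}{a + a} = -7 + \frac{2 t}{2 a} = -7 + 2 t \frac{1}{2 a} = -7 + \frac{t}{a}$)
$L^{2}{\left(6,-4 \right)} 90 - 62 = \left(-7 + \frac{6}{-4}\right)^{2} \cdot 90 - 62 = \left(-7 + 6 \left(- \frac{1}{4}\right)\right)^{2} \cdot 90 - 62 = \left(-7 - \frac{3}{2}\right)^{2} \cdot 90 - 62 = \left(- \frac{17}{2}\right)^{2} \cdot 90 - 62 = \frac{289}{4} \cdot 90 - 62 = \frac{13005}{2} - 62 = \frac{12881}{2}$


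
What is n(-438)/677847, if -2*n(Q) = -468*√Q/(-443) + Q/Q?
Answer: -1/1355694 - 78*I*√438/100095407 ≈ -7.3763e-7 - 1.6309e-5*I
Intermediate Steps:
n(Q) = -½ - 234*√Q/443 (n(Q) = -(-468*√Q/(-443) + Q/Q)/2 = -(-468*√Q*(-1/443) + 1)/2 = -(468*√Q/443 + 1)/2 = -(1 + 468*√Q/443)/2 = -½ - 234*√Q/443)
n(-438)/677847 = (-½ - 234*I*√438/443)/677847 = (-½ - 234*I*√438/443)*(1/677847) = -1/1355694 - 78*I*√438/100095407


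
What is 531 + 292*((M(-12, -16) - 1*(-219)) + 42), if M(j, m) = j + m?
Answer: 68567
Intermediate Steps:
531 + 292*((M(-12, -16) - 1*(-219)) + 42) = 531 + 292*(((-12 - 16) - 1*(-219)) + 42) = 531 + 292*((-28 + 219) + 42) = 531 + 292*(191 + 42) = 531 + 292*233 = 531 + 68036 = 68567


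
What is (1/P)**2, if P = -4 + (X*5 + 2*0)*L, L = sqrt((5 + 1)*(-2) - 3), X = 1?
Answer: I/(-359*I + 40*sqrt(15)) ≈ -0.0023482 + 0.0010133*I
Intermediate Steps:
L = I*sqrt(15) (L = sqrt(6*(-2) - 3) = sqrt(-12 - 3) = sqrt(-15) = I*sqrt(15) ≈ 3.873*I)
P = -4 + 5*I*sqrt(15) (P = -4 + (1*5 + 2*0)*(I*sqrt(15)) = -4 + (5 + 0)*(I*sqrt(15)) = -4 + 5*(I*sqrt(15)) = -4 + 5*I*sqrt(15) ≈ -4.0 + 19.365*I)
(1/P)**2 = (1/(-4 + 5*I*sqrt(15)))**2 = (-4 + 5*I*sqrt(15))**(-2)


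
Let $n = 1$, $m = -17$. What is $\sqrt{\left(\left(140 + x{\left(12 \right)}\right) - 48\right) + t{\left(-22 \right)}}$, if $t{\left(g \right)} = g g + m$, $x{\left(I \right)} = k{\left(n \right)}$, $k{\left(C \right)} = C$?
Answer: $4 \sqrt{35} \approx 23.664$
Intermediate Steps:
$x{\left(I \right)} = 1$
$t{\left(g \right)} = -17 + g^{2}$ ($t{\left(g \right)} = g g - 17 = g^{2} - 17 = -17 + g^{2}$)
$\sqrt{\left(\left(140 + x{\left(12 \right)}\right) - 48\right) + t{\left(-22 \right)}} = \sqrt{\left(\left(140 + 1\right) - 48\right) - \left(17 - \left(-22\right)^{2}\right)} = \sqrt{\left(141 - 48\right) + \left(-17 + 484\right)} = \sqrt{93 + 467} = \sqrt{560} = 4 \sqrt{35}$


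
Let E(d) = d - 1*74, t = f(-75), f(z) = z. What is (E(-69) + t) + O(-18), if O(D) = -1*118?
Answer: -336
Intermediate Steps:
t = -75
O(D) = -118
E(d) = -74 + d (E(d) = d - 74 = -74 + d)
(E(-69) + t) + O(-18) = ((-74 - 69) - 75) - 118 = (-143 - 75) - 118 = -218 - 118 = -336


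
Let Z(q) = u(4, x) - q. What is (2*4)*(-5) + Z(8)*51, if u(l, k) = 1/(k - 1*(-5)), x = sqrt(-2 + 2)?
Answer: -2189/5 ≈ -437.80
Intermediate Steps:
x = 0 (x = sqrt(0) = 0)
u(l, k) = 1/(5 + k) (u(l, k) = 1/(k + 5) = 1/(5 + k))
Z(q) = 1/5 - q (Z(q) = 1/(5 + 0) - q = 1/5 - q)
(2*4)*(-5) + Z(8)*51 = (2*4)*(-5) + (1/5 - 1*8)*51 = 8*(-5) + (1/5 - 8)*51 = -40 - 39/5*51 = -40 - 1989/5 = -2189/5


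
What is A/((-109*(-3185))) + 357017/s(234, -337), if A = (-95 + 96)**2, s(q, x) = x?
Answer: -123943806468/116994605 ≈ -1059.4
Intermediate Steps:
A = 1 (A = 1**2 = 1)
A/((-109*(-3185))) + 357017/s(234, -337) = 1/(-109*(-3185)) + 357017/(-337) = 1/347165 + 357017*(-1/337) = 1*(1/347165) - 357017/337 = 1/347165 - 357017/337 = -123943806468/116994605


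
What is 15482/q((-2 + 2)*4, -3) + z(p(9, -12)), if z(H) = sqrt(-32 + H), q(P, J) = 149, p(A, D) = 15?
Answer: 15482/149 + I*sqrt(17) ≈ 103.91 + 4.1231*I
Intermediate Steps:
15482/q((-2 + 2)*4, -3) + z(p(9, -12)) = 15482/149 + sqrt(-32 + 15) = 15482*(1/149) + sqrt(-17) = 15482/149 + I*sqrt(17)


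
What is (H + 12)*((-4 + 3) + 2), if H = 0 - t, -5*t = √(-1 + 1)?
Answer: 12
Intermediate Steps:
t = 0 (t = -√(-1 + 1)/5 = -√0/5 = -⅕*0 = 0)
H = 0 (H = 0 - 1*0 = 0 + 0 = 0)
(H + 12)*((-4 + 3) + 2) = (0 + 12)*((-4 + 3) + 2) = 12*(-1 + 2) = 12*1 = 12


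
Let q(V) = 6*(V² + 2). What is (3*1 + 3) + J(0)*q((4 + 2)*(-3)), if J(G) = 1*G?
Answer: 6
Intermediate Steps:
J(G) = G
q(V) = 12 + 6*V² (q(V) = 6*(2 + V²) = 12 + 6*V²)
(3*1 + 3) + J(0)*q((4 + 2)*(-3)) = (3*1 + 3) + 0*(12 + 6*((4 + 2)*(-3))²) = (3 + 3) + 0*(12 + 6*(6*(-3))²) = 6 + 0*(12 + 6*(-18)²) = 6 + 0*(12 + 6*324) = 6 + 0*(12 + 1944) = 6 + 0*1956 = 6 + 0 = 6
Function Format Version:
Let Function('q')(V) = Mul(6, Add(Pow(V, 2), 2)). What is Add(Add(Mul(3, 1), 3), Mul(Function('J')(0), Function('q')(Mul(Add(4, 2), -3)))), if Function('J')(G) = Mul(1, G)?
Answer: 6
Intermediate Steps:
Function('J')(G) = G
Function('q')(V) = Add(12, Mul(6, Pow(V, 2))) (Function('q')(V) = Mul(6, Add(2, Pow(V, 2))) = Add(12, Mul(6, Pow(V, 2))))
Add(Add(Mul(3, 1), 3), Mul(Function('J')(0), Function('q')(Mul(Add(4, 2), -3)))) = Add(Add(Mul(3, 1), 3), Mul(0, Add(12, Mul(6, Pow(Mul(Add(4, 2), -3), 2))))) = Add(Add(3, 3), Mul(0, Add(12, Mul(6, Pow(Mul(6, -3), 2))))) = Add(6, Mul(0, Add(12, Mul(6, Pow(-18, 2))))) = Add(6, Mul(0, Add(12, Mul(6, 324)))) = Add(6, Mul(0, Add(12, 1944))) = Add(6, Mul(0, 1956)) = Add(6, 0) = 6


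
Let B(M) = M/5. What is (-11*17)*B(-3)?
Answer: 561/5 ≈ 112.20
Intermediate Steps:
B(M) = M/5 (B(M) = M*(1/5) = M/5)
(-11*17)*B(-3) = (-11*17)*((1/5)*(-3)) = -187*(-3/5) = 561/5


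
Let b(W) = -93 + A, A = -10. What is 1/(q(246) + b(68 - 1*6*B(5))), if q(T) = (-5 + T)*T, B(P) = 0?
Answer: 1/59183 ≈ 1.6897e-5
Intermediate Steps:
b(W) = -103 (b(W) = -93 - 10 = -103)
q(T) = T*(-5 + T)
1/(q(246) + b(68 - 1*6*B(5))) = 1/(246*(-5 + 246) - 103) = 1/(246*241 - 103) = 1/(59286 - 103) = 1/59183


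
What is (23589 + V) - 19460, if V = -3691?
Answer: 438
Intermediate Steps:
(23589 + V) - 19460 = (23589 - 3691) - 19460 = 19898 - 19460 = 438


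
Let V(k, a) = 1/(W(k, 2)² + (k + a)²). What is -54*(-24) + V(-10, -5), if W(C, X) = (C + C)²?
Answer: 207651601/160225 ≈ 1296.0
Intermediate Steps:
W(C, X) = 4*C² (W(C, X) = (2*C)² = 4*C²)
V(k, a) = 1/((a + k)² + 16*k⁴) (V(k, a) = 1/((4*k²)² + (k + a)²) = 1/(16*k⁴ + (a + k)²) = 1/((a + k)² + 16*k⁴))
-54*(-24) + V(-10, -5) = -54*(-24) + 1/((-5 - 10)² + 16*(-10)⁴) = 1296 + 1/((-15)² + 16*10000) = 1296 + 1/(225 + 160000) = 1296 + 1/160225 = 207651601/160225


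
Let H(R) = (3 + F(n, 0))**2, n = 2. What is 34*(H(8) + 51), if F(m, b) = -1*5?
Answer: 1870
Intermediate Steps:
F(m, b) = -5
H(R) = 4 (H(R) = (3 - 5)**2 = (-2)**2 = 4)
34*(H(8) + 51) = 34*(4 + 51) = 34*55 = 1870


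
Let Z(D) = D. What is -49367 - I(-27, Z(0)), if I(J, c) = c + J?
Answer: -49340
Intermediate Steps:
I(J, c) = J + c
-49367 - I(-27, Z(0)) = -49367 - (-27 + 0) = -49367 - 1*(-27) = -49367 + 27 = -49340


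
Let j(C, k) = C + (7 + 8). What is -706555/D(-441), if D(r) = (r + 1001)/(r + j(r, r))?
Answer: 122516637/112 ≈ 1.0939e+6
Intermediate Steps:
j(C, k) = 15 + C (j(C, k) = C + 15 = 15 + C)
D(r) = (1001 + r)/(15 + 2*r) (D(r) = (r + 1001)/(r + (15 + r)) = (1001 + r)/(15 + 2*r))
-706555/D(-441) = -706555*(15 + 2*(-441))/(1001 - 441) = -706555/(560/(15 - 882)) = -706555/(560/(-867)) = -706555/((-1/867*560)) = -706555/(-560/867) = -706555*(-867/560) = 122516637/112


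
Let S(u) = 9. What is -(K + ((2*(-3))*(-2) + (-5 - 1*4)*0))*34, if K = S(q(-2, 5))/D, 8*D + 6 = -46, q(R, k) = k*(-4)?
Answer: -4692/13 ≈ -360.92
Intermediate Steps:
q(R, k) = -4*k
D = -13/2 (D = -3/4 + (1/8)*(-46) = -3/4 - 23/4 = -13/2 ≈ -6.5000)
K = -18/13 (K = 9/(-13/2) = 9*(-2/13) = -18/13 ≈ -1.3846)
-(K + ((2*(-3))*(-2) + (-5 - 1*4)*0))*34 = -(-18/13 + ((2*(-3))*(-2) + (-5 - 1*4)*0))*34 = -(-18/13 + (-6*(-2) + (-5 - 4)*0))*34 = -(-18/13 + (12 - 9*0))*34 = -(-18/13 + (12 + 0))*34 = -(-18/13 + 12)*34 = -138*34/13 = -1*4692/13 = -4692/13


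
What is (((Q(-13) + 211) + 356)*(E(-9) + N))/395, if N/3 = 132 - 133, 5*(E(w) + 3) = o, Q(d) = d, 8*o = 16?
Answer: -15512/1975 ≈ -7.8542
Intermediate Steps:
o = 2 (o = (⅛)*16 = 2)
E(w) = -13/5 (E(w) = -3 + (⅕)*2 = -3 + ⅖ = -13/5)
N = -3 (N = 3*(132 - 133) = 3*(-1) = -3)
(((Q(-13) + 211) + 356)*(E(-9) + N))/395 = (((-13 + 211) + 356)*(-13/5 - 3))/395 = ((198 + 356)*(-28/5))*(1/395) = (554*(-28/5))*(1/395) = -15512/5*1/395 = -15512/1975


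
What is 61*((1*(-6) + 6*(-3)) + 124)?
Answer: 6100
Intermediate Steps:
61*((1*(-6) + 6*(-3)) + 124) = 61*((-6 - 18) + 124) = 61*(-24 + 124) = 61*100 = 6100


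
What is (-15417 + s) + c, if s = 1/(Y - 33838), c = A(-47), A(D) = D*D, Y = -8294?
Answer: -556479457/42132 ≈ -13208.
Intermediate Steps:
A(D) = D²
c = 2209 (c = (-47)² = 2209)
s = -1/42132 (s = 1/(-8294 - 33838) = 1/(-42132) = -1/42132 ≈ -2.3735e-5)
(-15417 + s) + c = (-15417 - 1/42132) + 2209 = -649549045/42132 + 2209 = -556479457/42132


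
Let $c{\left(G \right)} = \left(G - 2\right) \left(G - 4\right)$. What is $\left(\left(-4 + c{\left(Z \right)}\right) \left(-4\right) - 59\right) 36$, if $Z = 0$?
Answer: $-2700$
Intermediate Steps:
$c{\left(G \right)} = \left(-4 + G\right) \left(-2 + G\right)$ ($c{\left(G \right)} = \left(-2 + G\right) \left(-4 + G\right) = \left(-4 + G\right) \left(-2 + G\right)$)
$\left(\left(-4 + c{\left(Z \right)}\right) \left(-4\right) - 59\right) 36 = \left(\left(-4 + \left(8 + 0^{2} - 0\right)\right) \left(-4\right) - 59\right) 36 = \left(\left(-4 + \left(8 + 0 + 0\right)\right) \left(-4\right) - 59\right) 36 = \left(\left(-4 + 8\right) \left(-4\right) - 59\right) 36 = \left(4 \left(-4\right) - 59\right) 36 = \left(-16 - 59\right) 36 = \left(-75\right) 36 = -2700$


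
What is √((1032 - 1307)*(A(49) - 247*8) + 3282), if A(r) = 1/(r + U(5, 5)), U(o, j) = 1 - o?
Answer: √4920083/3 ≈ 739.38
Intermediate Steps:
A(r) = 1/(-4 + r) (A(r) = 1/(r + (1 - 1*5)) = 1/(r + (1 - 5)) = 1/(r - 4) = 1/(-4 + r))
√((1032 - 1307)*(A(49) - 247*8) + 3282) = √((1032 - 1307)*(1/(-4 + 49) - 247*8) + 3282) = √(-275*(1/45 - 1976) + 3282) = √(-275*(-88919/45) + 3282) = √(4890545/9 + 3282) = √(4920083/9) = √4920083/3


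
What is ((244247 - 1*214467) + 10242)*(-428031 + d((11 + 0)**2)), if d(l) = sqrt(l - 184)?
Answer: -17130656682 + 120066*I*sqrt(7) ≈ -1.7131e+10 + 3.1767e+5*I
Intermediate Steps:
d(l) = sqrt(-184 + l)
((244247 - 1*214467) + 10242)*(-428031 + d((11 + 0)**2)) = ((244247 - 1*214467) + 10242)*(-428031 + sqrt(-184 + (11 + 0)**2)) = ((244247 - 214467) + 10242)*(-428031 + sqrt(-184 + 11**2)) = (29780 + 10242)*(-428031 + sqrt(-184 + 121)) = 40022*(-428031 + sqrt(-63)) = 40022*(-428031 + 3*I*sqrt(7)) = -17130656682 + 120066*I*sqrt(7)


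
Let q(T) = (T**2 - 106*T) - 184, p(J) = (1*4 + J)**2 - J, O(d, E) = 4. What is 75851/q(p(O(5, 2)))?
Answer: -75851/2944 ≈ -25.765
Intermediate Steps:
p(J) = (4 + J)**2 - J
q(T) = -184 + T**2 - 106*T
75851/q(p(O(5, 2))) = 75851/(-184 + ((4 + 4)**2 - 1*4)**2 - 106*((4 + 4)**2 - 1*4)) = 75851/(-184 + (8**2 - 4)**2 - 106*(8**2 - 4)) = 75851/(-184 + (64 - 4)**2 - 106*(64 - 4)) = 75851/(-184 + 60**2 - 106*60) = 75851/(-184 + 3600 - 6360) = 75851/(-2944) = 75851*(-1/2944) = -75851/2944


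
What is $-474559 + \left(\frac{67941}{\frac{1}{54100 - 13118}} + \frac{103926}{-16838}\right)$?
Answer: $\frac{23437515159794}{8419} \approx 2.7839 \cdot 10^{9}$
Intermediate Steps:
$-474559 + \left(\frac{67941}{\frac{1}{54100 - 13118}} + \frac{103926}{-16838}\right) = -474559 + \left(\frac{67941}{\frac{1}{40982}} + 103926 \left(- \frac{1}{16838}\right)\right) = -474559 - \left(\frac{51963}{8419} - 67941 \frac{1}{\frac{1}{40982}}\right) = -474559 + \left(67941 \cdot 40982 - \frac{51963}{8419}\right) = -474559 + \left(2784358062 - \frac{51963}{8419}\right) = -474559 + \frac{23441510472015}{8419} = \frac{23437515159794}{8419}$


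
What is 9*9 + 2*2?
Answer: 85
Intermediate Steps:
9*9 + 2*2 = 81 + 4 = 85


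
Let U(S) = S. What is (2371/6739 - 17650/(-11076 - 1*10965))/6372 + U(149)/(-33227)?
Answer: -908282382125/211060703369844 ≈ -0.0043034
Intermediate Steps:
(2371/6739 - 17650/(-11076 - 1*10965))/6372 + U(149)/(-33227) = (2371/6739 - 17650/(-11076 - 1*10965))/6372 + 149/(-33227) = (2371*(1/6739) - 17650/(-11076 - 10965))*(1/6372) + 149*(-1/33227) = (2371/6739 - 17650/(-22041))*(1/6372) - 1/223 = (2371/6739 - 17650*(-1/22041))*(1/6372) - 1/223 = (2371/6739 + 17650/22041)*(1/6372) - 1/223 = (171202561/148534299)*(1/6372) - 1/223 = 171202561/946460553228 - 1/223 = -908282382125/211060703369844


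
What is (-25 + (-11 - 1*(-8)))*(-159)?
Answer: 4452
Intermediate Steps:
(-25 + (-11 - 1*(-8)))*(-159) = (-25 + (-11 + 8))*(-159) = (-25 - 3)*(-159) = -28*(-159) = 4452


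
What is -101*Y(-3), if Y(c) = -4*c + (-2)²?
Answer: -1616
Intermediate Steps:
Y(c) = 4 - 4*c (Y(c) = -4*c + 4 = 4 - 4*c)
-101*Y(-3) = -101*(4 - 4*(-3)) = -101*(4 + 12) = -101*16 = -1616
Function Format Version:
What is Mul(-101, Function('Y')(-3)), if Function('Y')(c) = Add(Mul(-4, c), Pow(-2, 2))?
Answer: -1616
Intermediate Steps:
Function('Y')(c) = Add(4, Mul(-4, c)) (Function('Y')(c) = Add(Mul(-4, c), 4) = Add(4, Mul(-4, c)))
Mul(-101, Function('Y')(-3)) = Mul(-101, Add(4, Mul(-4, -3))) = Mul(-101, Add(4, 12)) = Mul(-101, 16) = -1616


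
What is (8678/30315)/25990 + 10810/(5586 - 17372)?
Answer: -2129238642398/2321508603525 ≈ -0.91718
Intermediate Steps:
(8678/30315)/25990 + 10810/(5586 - 17372) = (8678*(1/30315))*(1/25990) + 10810/(-11786) = (8678/30315)*(1/25990) + 10810*(-1/11786) = 4339/393943425 - 5405/5893 = -2129238642398/2321508603525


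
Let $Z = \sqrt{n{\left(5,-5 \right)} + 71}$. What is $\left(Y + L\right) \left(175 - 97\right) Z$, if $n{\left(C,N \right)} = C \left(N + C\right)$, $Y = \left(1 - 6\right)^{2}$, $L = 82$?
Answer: $8346 \sqrt{71} \approx 70325.0$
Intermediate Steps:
$Y = 25$ ($Y = \left(-5\right)^{2} = 25$)
$n{\left(C,N \right)} = C \left(C + N\right)$
$Z = \sqrt{71}$ ($Z = \sqrt{5 \left(5 - 5\right) + 71} = \sqrt{5 \cdot 0 + 71} = \sqrt{0 + 71} = \sqrt{71} \approx 8.4261$)
$\left(Y + L\right) \left(175 - 97\right) Z = \left(25 + 82\right) \left(175 - 97\right) \sqrt{71} = 107 \cdot 78 \sqrt{71} = 8346 \sqrt{71}$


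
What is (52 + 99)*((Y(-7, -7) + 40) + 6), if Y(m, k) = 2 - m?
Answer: 8305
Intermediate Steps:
(52 + 99)*((Y(-7, -7) + 40) + 6) = (52 + 99)*(((2 - 1*(-7)) + 40) + 6) = 151*(((2 + 7) + 40) + 6) = 151*((9 + 40) + 6) = 151*(49 + 6) = 151*55 = 8305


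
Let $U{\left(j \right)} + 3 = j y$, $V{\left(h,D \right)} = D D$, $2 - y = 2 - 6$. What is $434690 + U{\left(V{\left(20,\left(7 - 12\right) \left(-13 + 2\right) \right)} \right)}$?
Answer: $452837$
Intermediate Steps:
$y = 6$ ($y = 2 - \left(2 - 6\right) = 2 - -4 = 2 + 4 = 6$)
$V{\left(h,D \right)} = D^{2}$
$U{\left(j \right)} = -3 + 6 j$ ($U{\left(j \right)} = -3 + j 6 = -3 + 6 j$)
$434690 + U{\left(V{\left(20,\left(7 - 12\right) \left(-13 + 2\right) \right)} \right)} = 434690 - \left(3 - 6 \left(\left(7 - 12\right) \left(-13 + 2\right)\right)^{2}\right) = 434690 - \left(3 - 6 \left(\left(-5\right) \left(-11\right)\right)^{2}\right) = 434690 - \left(3 - 6 \cdot 55^{2}\right) = 434690 + \left(-3 + 6 \cdot 3025\right) = 434690 + \left(-3 + 18150\right) = 434690 + 18147 = 452837$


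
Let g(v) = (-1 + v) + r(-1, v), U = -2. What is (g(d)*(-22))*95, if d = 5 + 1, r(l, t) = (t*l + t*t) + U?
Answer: -68970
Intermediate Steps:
r(l, t) = -2 + t² + l*t (r(l, t) = (t*l + t*t) - 2 = (l*t + t²) - 2 = (t² + l*t) - 2 = -2 + t² + l*t)
d = 6
g(v) = -3 + v² (g(v) = (-1 + v) + (-2 + v² - v) = -3 + v²)
(g(d)*(-22))*95 = ((-3 + 6²)*(-22))*95 = ((-3 + 36)*(-22))*95 = (33*(-22))*95 = -726*95 = -68970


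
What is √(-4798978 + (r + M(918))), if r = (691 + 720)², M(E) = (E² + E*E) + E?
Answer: I*√1121691 ≈ 1059.1*I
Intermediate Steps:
M(E) = E + 2*E² (M(E) = (E² + E²) + E = 2*E² + E = E + 2*E²)
r = 1990921 (r = 1411² = 1990921)
√(-4798978 + (r + M(918))) = √(-4798978 + (1990921 + 918*(1 + 2*918))) = √(-4798978 + (1990921 + 918*(1 + 1836))) = √(-4798978 + (1990921 + 918*1837)) = √(-4798978 + (1990921 + 1686366)) = √(-4798978 + 3677287) = √(-1121691) = I*√1121691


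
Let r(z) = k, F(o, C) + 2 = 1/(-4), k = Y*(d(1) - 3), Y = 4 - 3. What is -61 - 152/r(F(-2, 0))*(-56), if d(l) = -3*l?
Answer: -4439/3 ≈ -1479.7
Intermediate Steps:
Y = 1
k = -6 (k = 1*(-3*1 - 3) = 1*(-3 - 3) = 1*(-6) = -6)
F(o, C) = -9/4 (F(o, C) = -2 + 1/(-4) = -2 + 1*(-¼) = -2 - ¼ = -9/4)
r(z) = -6
-61 - 152/r(F(-2, 0))*(-56) = -61 - 152/(-6)*(-56) = -61 - 152*(-⅙)*(-56) = -61 + (76/3)*(-56) = -61 - 4256/3 = -4439/3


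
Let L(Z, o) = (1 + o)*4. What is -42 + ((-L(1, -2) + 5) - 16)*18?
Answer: -168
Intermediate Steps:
L(Z, o) = 4 + 4*o
-42 + ((-L(1, -2) + 5) - 16)*18 = -42 + ((-(4 + 4*(-2)) + 5) - 16)*18 = -42 + ((-(4 - 8) + 5) - 16)*18 = -42 + ((-1*(-4) + 5) - 16)*18 = -42 + ((4 + 5) - 16)*18 = -42 + (9 - 16)*18 = -42 - 7*18 = -42 - 126 = -168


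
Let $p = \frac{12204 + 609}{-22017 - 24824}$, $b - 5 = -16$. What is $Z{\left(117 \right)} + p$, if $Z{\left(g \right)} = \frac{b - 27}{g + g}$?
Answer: $- \frac{2389100}{5480397} \approx -0.43594$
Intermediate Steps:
$b = -11$ ($b = 5 - 16 = -11$)
$Z{\left(g \right)} = - \frac{19}{g}$ ($Z{\left(g \right)} = \frac{-11 - 27}{g + g} = - \frac{38}{2 g} = - 38 \frac{1}{2 g} = - \frac{19}{g}$)
$p = - \frac{12813}{46841}$ ($p = \frac{12813}{-46841} = 12813 \left(- \frac{1}{46841}\right) = - \frac{12813}{46841} \approx -0.27354$)
$Z{\left(117 \right)} + p = - \frac{19}{117} - \frac{12813}{46841} = - \frac{2389100}{5480397}$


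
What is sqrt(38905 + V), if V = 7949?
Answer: 3*sqrt(5206) ≈ 216.46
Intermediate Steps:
sqrt(38905 + V) = sqrt(38905 + 7949) = sqrt(46854) = 3*sqrt(5206)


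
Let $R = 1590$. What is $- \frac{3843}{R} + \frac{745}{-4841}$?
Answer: $- \frac{6596171}{2565730} \approx -2.5709$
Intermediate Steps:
$- \frac{3843}{R} + \frac{745}{-4841} = - \frac{3843}{1590} + \frac{745}{-4841} = \left(-3843\right) \frac{1}{1590} + 745 \left(- \frac{1}{4841}\right) = - \frac{1281}{530} - \frac{745}{4841} = - \frac{6596171}{2565730}$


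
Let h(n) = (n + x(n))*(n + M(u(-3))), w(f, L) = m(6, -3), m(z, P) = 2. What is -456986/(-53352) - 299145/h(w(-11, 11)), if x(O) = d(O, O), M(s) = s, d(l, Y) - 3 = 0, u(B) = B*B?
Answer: -144862271/26676 ≈ -5430.4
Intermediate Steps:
u(B) = B²
d(l, Y) = 3 (d(l, Y) = 3 + 0 = 3)
x(O) = 3
w(f, L) = 2
h(n) = (3 + n)*(9 + n) (h(n) = (n + 3)*(n + (-3)²) = (3 + n)*(n + 9) = (3 + n)*(9 + n))
-456986/(-53352) - 299145/h(w(-11, 11)) = -456986/(-53352) - 299145/(27 + 2² + 12*2) = -456986*(-1/53352) - 299145/(27 + 4 + 24) = 228493/26676 - 299145/55 = 228493/26676 - 299145*1/55 = 228493/26676 - 5439 = -144862271/26676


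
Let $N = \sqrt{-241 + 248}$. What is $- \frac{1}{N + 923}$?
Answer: $- \frac{923}{851922} + \frac{\sqrt{7}}{851922} \approx -0.0010803$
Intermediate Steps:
$N = \sqrt{7} \approx 2.6458$
$- \frac{1}{N + 923} = - \frac{1}{\sqrt{7} + 923} = - \frac{1}{923 + \sqrt{7}}$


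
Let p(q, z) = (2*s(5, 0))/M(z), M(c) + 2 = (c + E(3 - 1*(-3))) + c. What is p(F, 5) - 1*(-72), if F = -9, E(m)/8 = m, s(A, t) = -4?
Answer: 503/7 ≈ 71.857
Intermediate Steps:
E(m) = 8*m
M(c) = 46 + 2*c (M(c) = -2 + ((c + 8*(3 - 1*(-3))) + c) = -2 + ((c + 8*(3 + 3)) + c) = -2 + ((c + 8*6) + c) = -2 + ((c + 48) + c) = -2 + ((48 + c) + c) = -2 + (48 + 2*c) = 46 + 2*c)
p(q, z) = -8/(46 + 2*z) (p(q, z) = (2*(-4))/(46 + 2*z) = -8/(46 + 2*z))
p(F, 5) - 1*(-72) = -4/(23 + 5) - 1*(-72) = -4/28 + 72 = -4*1/28 + 72 = -⅐ + 72 = 503/7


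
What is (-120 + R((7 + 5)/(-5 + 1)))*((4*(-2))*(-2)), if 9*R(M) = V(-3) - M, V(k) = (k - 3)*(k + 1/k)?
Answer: -16912/9 ≈ -1879.1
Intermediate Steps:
V(k) = (-3 + k)*(k + 1/k)
R(M) = 20/9 - M/9 (R(M) = ((1 + (-3)² - 3*(-3) - 3/(-3)) - M)/9 = ((1 + 9 + 9 - 3*(-⅓)) - M)/9 = ((1 + 9 + 9 + 1) - M)/9 = (20 - M)/9 = 20/9 - M/9)
(-120 + R((7 + 5)/(-5 + 1)))*((4*(-2))*(-2)) = (-120 + (20/9 - (7 + 5)/(9*(-5 + 1))))*((4*(-2))*(-2)) = (-120 + (20/9 - 4/(3*(-4))))*(-8*(-2)) = (-120 + (20/9 - 4*(-1)/(3*4)))*16 = (-120 + (20/9 - ⅑*(-3)))*16 = (-120 + (20/9 + ⅓))*16 = (-120 + 23/9)*16 = -1057/9*16 = -16912/9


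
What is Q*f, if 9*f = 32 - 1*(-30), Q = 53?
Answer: 3286/9 ≈ 365.11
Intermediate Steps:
f = 62/9 (f = (32 - 1*(-30))/9 = (32 + 30)/9 = (⅑)*62 = 62/9 ≈ 6.8889)
Q*f = 53*(62/9) = 3286/9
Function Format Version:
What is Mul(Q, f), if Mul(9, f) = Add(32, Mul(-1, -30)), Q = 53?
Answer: Rational(3286, 9) ≈ 365.11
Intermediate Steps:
f = Rational(62, 9) (f = Mul(Rational(1, 9), Add(32, Mul(-1, -30))) = Mul(Rational(1, 9), Add(32, 30)) = Mul(Rational(1, 9), 62) = Rational(62, 9) ≈ 6.8889)
Mul(Q, f) = Mul(53, Rational(62, 9)) = Rational(3286, 9)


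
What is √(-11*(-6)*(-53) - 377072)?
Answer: I*√380570 ≈ 616.9*I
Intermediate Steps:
√(-11*(-6)*(-53) - 377072) = √(66*(-53) - 377072) = √(-3498 - 377072) = √(-380570) = I*√380570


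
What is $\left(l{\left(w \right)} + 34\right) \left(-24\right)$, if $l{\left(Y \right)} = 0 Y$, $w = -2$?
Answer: $-816$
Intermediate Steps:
$l{\left(Y \right)} = 0$
$\left(l{\left(w \right)} + 34\right) \left(-24\right) = \left(0 + 34\right) \left(-24\right) = 34 \left(-24\right) = -816$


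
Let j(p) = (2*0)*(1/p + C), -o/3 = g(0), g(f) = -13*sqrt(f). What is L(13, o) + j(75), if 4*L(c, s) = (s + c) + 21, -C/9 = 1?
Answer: 17/2 ≈ 8.5000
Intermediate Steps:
C = -9 (C = -9*1 = -9)
o = 0 (o = -(-39)*sqrt(0) = -(-39)*0 = -3*0 = 0)
L(c, s) = 21/4 + c/4 + s/4 (L(c, s) = ((s + c) + 21)/4 = ((c + s) + 21)/4 = (21 + c + s)/4 = 21/4 + c/4 + s/4)
j(p) = 0 (j(p) = (2*0)*(1/p - 9) = 0*(-9 + 1/p) = 0)
L(13, o) + j(75) = (21/4 + (1/4)*13 + (1/4)*0) + 0 = (21/4 + 13/4 + 0) + 0 = 17/2 + 0 = 17/2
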